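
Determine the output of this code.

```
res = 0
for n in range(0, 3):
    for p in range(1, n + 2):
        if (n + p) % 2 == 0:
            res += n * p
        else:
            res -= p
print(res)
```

n=0,p=1: odd sum, res = 0-1 = -1
n=1,p=1: even sum, res = (-1)+1 = 0
n=1,p=2: odd sum, res = 0-2 = -2
n=2,p=1: odd sum, res = (-2)-1 = -3
n=2,p=2: even sum, res = (-3)+4 = 1
n=2,p=3: odd sum, res = 1-3 = -2

-2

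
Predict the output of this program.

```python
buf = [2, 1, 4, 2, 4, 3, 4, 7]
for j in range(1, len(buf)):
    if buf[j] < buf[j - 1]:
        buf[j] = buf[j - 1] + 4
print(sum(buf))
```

j=1: 1<2, buf[1] = 2+4 = 6 → [2, 6, 4, 2, 4, 3, 4, 7]
j=2: 4<6, buf[2] = 6+4 = 10 → [2, 6, 10, 2, 4, 3, 4, 7]
j=3: 2<10, buf[3] = 10+4 = 14 → [2, 6, 10, 14, 4, 3, 4, 7]
j=4: 4<14, buf[4] = 14+4 = 18 → [2, 6, 10, 14, 18, 3, 4, 7]
j=5: 3<18, buf[5] = 18+4 = 22 → [2, 6, 10, 14, 18, 22, 4, 7]
j=6: 4<22, buf[6] = 22+4 = 26 → [2, 6, 10, 14, 18, 22, 26, 7]
j=7: 7<26, buf[7] = 26+4 = 30 → [2, 6, 10, 14, 18, 22, 26, 30]
sum = 128

128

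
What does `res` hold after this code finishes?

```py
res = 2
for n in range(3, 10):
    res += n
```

n=3: res = 2+3 = 5
n=4: res = 5+4 = 9
n=5: res = 9+5 = 14
n=6: res = 14+6 = 20
n=7: res = 20+7 = 27
n=8: res = 27+8 = 35
n=9: res = 35+9 = 44

44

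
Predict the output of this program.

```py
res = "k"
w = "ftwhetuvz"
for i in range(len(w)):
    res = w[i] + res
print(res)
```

zvutehwtfk

i=0: prepend 'f' → 'fk'
i=1: prepend 't' → 'tfk'
i=2: prepend 'w' → 'wtfk'
i=3: prepend 'h' → 'hwtfk'
i=4: prepend 'e' → 'ehwtfk'
i=5: prepend 't' → 'tehwtfk'
i=6: prepend 'u' → 'utehwtfk'
i=7: prepend 'v' → 'vutehwtfk'
i=8: prepend 'z' → 'zvutehwtfk'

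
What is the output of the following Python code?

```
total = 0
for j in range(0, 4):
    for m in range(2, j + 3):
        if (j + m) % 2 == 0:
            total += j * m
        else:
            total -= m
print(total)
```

j=0,m=2: even sum, total = 0+0 = 0
j=1,m=2: odd sum, total = 0-2 = -2
j=1,m=3: even sum, total = (-2)+3 = 1
j=2,m=2: even sum, total = 1+4 = 5
j=2,m=3: odd sum, total = 5-3 = 2
j=2,m=4: even sum, total = 2+8 = 10
j=3,m=2: odd sum, total = 10-2 = 8
j=3,m=3: even sum, total = 8+9 = 17
j=3,m=4: odd sum, total = 17-4 = 13
j=3,m=5: even sum, total = 13+15 = 28

28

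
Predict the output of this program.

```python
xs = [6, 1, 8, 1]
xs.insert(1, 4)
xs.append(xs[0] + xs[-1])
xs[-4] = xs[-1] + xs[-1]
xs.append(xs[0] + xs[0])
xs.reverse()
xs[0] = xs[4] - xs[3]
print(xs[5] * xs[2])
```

insert 4 at 1 → [6, 4, 1, 8, 1]
append xs[0]+xs[-1] = 6+1 = 7 → [6, 4, 1, 8, 1, 7]
xs[-4] = xs[-1]+xs[-1] = 7+7 = 14 → [6, 4, 14, 8, 1, 7]
append xs[0]+xs[0] = 6+6 = 12 → [6, 4, 14, 8, 1, 7, 12]
reverse → [12, 7, 1, 8, 14, 4, 6]
xs[0] = xs[4]-xs[3] = 14-8 = 6 → [6, 7, 1, 8, 14, 4, 6]
xs[5]*xs[2] = 4*1 = 4

4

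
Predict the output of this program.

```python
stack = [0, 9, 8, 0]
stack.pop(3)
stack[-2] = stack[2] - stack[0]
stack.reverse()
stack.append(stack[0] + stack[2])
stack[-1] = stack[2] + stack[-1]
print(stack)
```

[8, 8, 0, 8]

pop(3) removes 0 → [0, 9, 8]
stack[-2] = stack[2]-stack[0] = 8-0 = 8 → [0, 8, 8]
reverse → [8, 8, 0]
append stack[0]+stack[2] = 8+0 = 8 → [8, 8, 0, 8]
stack[-1] = stack[2]+stack[-1] = 0+8 = 8 → [8, 8, 0, 8]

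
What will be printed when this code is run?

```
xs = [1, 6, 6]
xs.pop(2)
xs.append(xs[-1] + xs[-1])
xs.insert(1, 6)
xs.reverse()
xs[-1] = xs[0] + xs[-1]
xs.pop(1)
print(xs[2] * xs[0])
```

156

pop(2) removes 6 → [1, 6]
append xs[-1]+xs[-1] = 6+6 = 12 → [1, 6, 12]
insert 6 at 1 → [1, 6, 6, 12]
reverse → [12, 6, 6, 1]
xs[-1] = xs[0]+xs[-1] = 12+1 = 13 → [12, 6, 6, 13]
pop(1) removes 6 → [12, 6, 13]
xs[2]*xs[0] = 13*12 = 156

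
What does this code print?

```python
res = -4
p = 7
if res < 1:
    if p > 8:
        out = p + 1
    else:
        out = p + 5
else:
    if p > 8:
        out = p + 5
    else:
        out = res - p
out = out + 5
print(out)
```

res=-4, p=7
res < 1 is True; p > 8 is False
→ out = p + 5 = 12
out = 12+5 = 17

17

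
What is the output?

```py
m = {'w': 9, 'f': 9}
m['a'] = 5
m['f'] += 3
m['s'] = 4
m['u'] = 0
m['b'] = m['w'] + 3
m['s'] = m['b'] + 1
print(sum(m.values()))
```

51

m['a'] = 5 → {'w': 9, 'f': 9, 'a': 5}
m['f'] = 9+3 = 12 → {'w': 9, 'f': 12, 'a': 5}
m['s'] = 4 → {'w': 9, 'f': 12, 'a': 5, 's': 4}
m['u'] = 0 → {'w': 9, 'f': 12, 'a': 5, 's': 4, 'u': 0}
m['b'] = m['w']+3 = 12 → {'w': 9, 'f': 12, 'a': 5, 's': 4, 'u': 0, 'b': 12}
m['s'] = m['b']+1 = 13 → {'w': 9, 'f': 12, 'a': 5, 's': 13, 'u': 0, 'b': 12}
sum of values = 51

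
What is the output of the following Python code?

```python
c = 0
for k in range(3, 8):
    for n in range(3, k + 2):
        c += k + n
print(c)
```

205

k=3,n=3: c = 0+6 = 6
k=3,n=4: c = 6+7 = 13
k=4,n=3: c = 13+7 = 20
k=4,n=4: c = 20+8 = 28
k=4,n=5: c = 28+9 = 37
k=5,n=3: c = 37+8 = 45
k=5,n=4: c = 45+9 = 54
k=5,n=5: c = 54+10 = 64
k=5,n=6: c = 64+11 = 75
k=6,n=3: c = 75+9 = 84
k=6,n=4: c = 84+10 = 94
k=6,n=5: c = 94+11 = 105
k=6,n=6: c = 105+12 = 117
k=6,n=7: c = 117+13 = 130
k=7,n=3: c = 130+10 = 140
k=7,n=4: c = 140+11 = 151
k=7,n=5: c = 151+12 = 163
k=7,n=6: c = 163+13 = 176
k=7,n=7: c = 176+14 = 190
k=7,n=8: c = 190+15 = 205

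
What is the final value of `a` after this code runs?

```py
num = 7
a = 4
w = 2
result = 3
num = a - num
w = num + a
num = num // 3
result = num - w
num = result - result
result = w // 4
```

num = 4-7 = -3
w = (-3)+4 = 1
num = (-3)//3 = -1
result = (-1)-1 = -2
num = (-2)-(-2) = 0
result = 1//4 = 0

4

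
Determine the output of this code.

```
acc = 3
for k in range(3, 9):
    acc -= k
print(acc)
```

k=3: acc = 3-3 = 0
k=4: acc = 0-4 = -4
k=5: acc = (-4)-5 = -9
k=6: acc = (-9)-6 = -15
k=7: acc = (-15)-7 = -22
k=8: acc = (-22)-8 = -30

-30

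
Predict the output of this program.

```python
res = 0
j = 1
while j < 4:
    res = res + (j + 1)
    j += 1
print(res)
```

9

j=1: res = 0+2 = 2
j=2: res = 2+3 = 5
j=3: res = 5+4 = 9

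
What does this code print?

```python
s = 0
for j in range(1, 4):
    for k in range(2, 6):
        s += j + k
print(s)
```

66

j=1,k=2: s = 0+3 = 3
j=1,k=3: s = 3+4 = 7
j=1,k=4: s = 7+5 = 12
j=1,k=5: s = 12+6 = 18
j=2,k=2: s = 18+4 = 22
j=2,k=3: s = 22+5 = 27
j=2,k=4: s = 27+6 = 33
j=2,k=5: s = 33+7 = 40
j=3,k=2: s = 40+5 = 45
j=3,k=3: s = 45+6 = 51
j=3,k=4: s = 51+7 = 58
j=3,k=5: s = 58+8 = 66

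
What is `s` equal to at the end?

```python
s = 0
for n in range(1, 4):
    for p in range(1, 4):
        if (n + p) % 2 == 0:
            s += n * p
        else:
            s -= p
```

n=1,p=1: even sum, s = 0+1 = 1
n=1,p=2: odd sum, s = 1-2 = -1
n=1,p=3: even sum, s = (-1)+3 = 2
n=2,p=1: odd sum, s = 2-1 = 1
n=2,p=2: even sum, s = 1+4 = 5
n=2,p=3: odd sum, s = 5-3 = 2
n=3,p=1: even sum, s = 2+3 = 5
n=3,p=2: odd sum, s = 5-2 = 3
n=3,p=3: even sum, s = 3+9 = 12

12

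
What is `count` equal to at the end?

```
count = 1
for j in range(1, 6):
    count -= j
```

j=1: count = 1-1 = 0
j=2: count = 0-2 = -2
j=3: count = (-2)-3 = -5
j=4: count = (-5)-4 = -9
j=5: count = (-9)-5 = -14

-14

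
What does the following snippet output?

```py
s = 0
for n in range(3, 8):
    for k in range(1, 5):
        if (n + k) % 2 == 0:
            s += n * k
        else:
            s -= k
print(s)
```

n=3,k=1: even sum, s = 0+3 = 3
n=3,k=2: odd sum, s = 3-2 = 1
n=3,k=3: even sum, s = 1+9 = 10
n=3,k=4: odd sum, s = 10-4 = 6
n=4,k=1: odd sum, s = 6-1 = 5
n=4,k=2: even sum, s = 5+8 = 13
n=4,k=3: odd sum, s = 13-3 = 10
n=4,k=4: even sum, s = 10+16 = 26
n=5,k=1: even sum, s = 26+5 = 31
n=5,k=2: odd sum, s = 31-2 = 29
n=5,k=3: even sum, s = 29+15 = 44
n=5,k=4: odd sum, s = 44-4 = 40
n=6,k=1: odd sum, s = 40-1 = 39
n=6,k=2: even sum, s = 39+12 = 51
n=6,k=3: odd sum, s = 51-3 = 48
n=6,k=4: even sum, s = 48+24 = 72
n=7,k=1: even sum, s = 72+7 = 79
n=7,k=2: odd sum, s = 79-2 = 77
n=7,k=3: even sum, s = 77+21 = 98
n=7,k=4: odd sum, s = 98-4 = 94

94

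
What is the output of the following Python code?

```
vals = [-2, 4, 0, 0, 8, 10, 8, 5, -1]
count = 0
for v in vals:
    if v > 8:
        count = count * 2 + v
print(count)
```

10

v=-2: not >8
v=4: not >8
v=0: not >8
v=0: not >8
v=8: not >8
v=10: >8, count = 0*2+10 = 10
v=8: not >8
v=5: not >8
v=-1: not >8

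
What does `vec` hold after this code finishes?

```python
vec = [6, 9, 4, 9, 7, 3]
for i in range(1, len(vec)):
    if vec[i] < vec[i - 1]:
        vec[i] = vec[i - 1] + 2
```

[6, 9, 11, 13, 15, 17]

i=1: 9>=6, unchanged → [6, 9, 4, 9, 7, 3]
i=2: 4<9, vec[2] = 9+2 = 11 → [6, 9, 11, 9, 7, 3]
i=3: 9<11, vec[3] = 11+2 = 13 → [6, 9, 11, 13, 7, 3]
i=4: 7<13, vec[4] = 13+2 = 15 → [6, 9, 11, 13, 15, 3]
i=5: 3<15, vec[5] = 15+2 = 17 → [6, 9, 11, 13, 15, 17]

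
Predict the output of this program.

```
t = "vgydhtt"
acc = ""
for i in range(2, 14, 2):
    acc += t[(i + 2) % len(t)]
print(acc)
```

i=2: add t[4]='h' → 'h'
i=4: add t[6]='t' → 'ht'
i=6: add t[1]='g' → 'htg'
i=8: add t[3]='d' → 'htgd'
i=10: add t[5]='t' → 'htgdt'
i=12: add t[0]='v' → 'htgdtv'

htgdtv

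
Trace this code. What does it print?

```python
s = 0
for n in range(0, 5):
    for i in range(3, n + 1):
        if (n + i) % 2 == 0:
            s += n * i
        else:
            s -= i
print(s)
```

n=3,i=3: even sum, s = 0+9 = 9
n=4,i=3: odd sum, s = 9-3 = 6
n=4,i=4: even sum, s = 6+16 = 22

22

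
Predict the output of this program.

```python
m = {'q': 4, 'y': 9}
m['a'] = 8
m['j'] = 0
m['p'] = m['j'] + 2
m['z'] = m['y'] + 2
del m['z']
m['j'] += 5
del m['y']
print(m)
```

m['a'] = 8 → {'q': 4, 'y': 9, 'a': 8}
m['j'] = 0 → {'q': 4, 'y': 9, 'a': 8, 'j': 0}
m['p'] = m['j']+2 = 2 → {'q': 4, 'y': 9, 'a': 8, 'j': 0, 'p': 2}
m['z'] = m['y']+2 = 11 → {'q': 4, 'y': 9, 'a': 8, 'j': 0, 'p': 2, 'z': 11}
del 'z' → {'q': 4, 'y': 9, 'a': 8, 'j': 0, 'p': 2}
m['j'] = 0+5 = 5 → {'q': 4, 'y': 9, 'a': 8, 'j': 5, 'p': 2}
del 'y' → {'q': 4, 'a': 8, 'j': 5, 'p': 2}

{'q': 4, 'a': 8, 'j': 5, 'p': 2}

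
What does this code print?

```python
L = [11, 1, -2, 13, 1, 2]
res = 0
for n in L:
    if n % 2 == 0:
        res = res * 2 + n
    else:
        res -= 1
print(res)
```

n=11: not even, res = 0-1 = -1
n=1: not even, res = (-1)-1 = -2
n=-2: even, res = (-2)*2+(-2) = -6
n=13: not even, res = (-6)-1 = -7
n=1: not even, res = (-7)-1 = -8
n=2: even, res = (-8)*2+2 = -14

-14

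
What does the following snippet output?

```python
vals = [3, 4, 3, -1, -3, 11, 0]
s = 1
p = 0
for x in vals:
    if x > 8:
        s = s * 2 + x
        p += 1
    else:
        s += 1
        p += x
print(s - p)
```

x=3: not >8, s = 1+1 = 2; p=3
x=4: not >8, s = 2+1 = 3; p=7
x=3: not >8, s = 3+1 = 4; p=10
x=-1: not >8, s = 4+1 = 5; p=9
x=-3: not >8, s = 5+1 = 6; p=6
x=11: >8, s = 6*2+11 = 23; p=7
x=0: not >8, s = 23+1 = 24; p=7
s-p = 24-7 = 17

17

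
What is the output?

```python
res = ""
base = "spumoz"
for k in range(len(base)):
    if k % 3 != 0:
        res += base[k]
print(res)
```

puoz

k=0: skip
k=1: add 'p' → 'p'
k=2: add 'u' → 'pu'
k=3: skip
k=4: add 'o' → 'puo'
k=5: add 'z' → 'puoz'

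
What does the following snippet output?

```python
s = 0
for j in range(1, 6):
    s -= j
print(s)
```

j=1: s = 0-1 = -1
j=2: s = (-1)-2 = -3
j=3: s = (-3)-3 = -6
j=4: s = (-6)-4 = -10
j=5: s = (-10)-5 = -15

-15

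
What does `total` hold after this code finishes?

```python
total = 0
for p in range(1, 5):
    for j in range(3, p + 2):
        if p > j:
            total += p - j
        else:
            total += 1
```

p=2,j=3: not 2>3, total = 0+1 = 1
p=3,j=3: not 3>3, total = 1+1 = 2
p=3,j=4: not 3>4, total = 2+1 = 3
p=4,j=3: 4>3, total = 3+1 = 4
p=4,j=4: not 4>4, total = 4+1 = 5
p=4,j=5: not 4>5, total = 5+1 = 6

6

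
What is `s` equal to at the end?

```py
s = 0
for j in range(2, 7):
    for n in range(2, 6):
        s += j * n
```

280

j=2,n=2: s = 0+4 = 4
j=2,n=3: s = 4+6 = 10
j=2,n=4: s = 10+8 = 18
j=2,n=5: s = 18+10 = 28
j=3,n=2: s = 28+6 = 34
j=3,n=3: s = 34+9 = 43
j=3,n=4: s = 43+12 = 55
j=3,n=5: s = 55+15 = 70
j=4,n=2: s = 70+8 = 78
j=4,n=3: s = 78+12 = 90
j=4,n=4: s = 90+16 = 106
j=4,n=5: s = 106+20 = 126
j=5,n=2: s = 126+10 = 136
j=5,n=3: s = 136+15 = 151
j=5,n=4: s = 151+20 = 171
j=5,n=5: s = 171+25 = 196
j=6,n=2: s = 196+12 = 208
j=6,n=3: s = 208+18 = 226
j=6,n=4: s = 226+24 = 250
j=6,n=5: s = 250+30 = 280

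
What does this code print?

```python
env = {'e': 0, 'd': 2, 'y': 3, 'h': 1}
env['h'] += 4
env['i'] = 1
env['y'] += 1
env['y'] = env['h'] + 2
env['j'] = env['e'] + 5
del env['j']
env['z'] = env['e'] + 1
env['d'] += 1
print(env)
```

env['h'] = 1+4 = 5 → {'e': 0, 'd': 2, 'y': 3, 'h': 5}
env['i'] = 1 → {'e': 0, 'd': 2, 'y': 3, 'h': 5, 'i': 1}
env['y'] = 3+1 = 4 → {'e': 0, 'd': 2, 'y': 4, 'h': 5, 'i': 1}
env['y'] = env['h']+2 = 7 → {'e': 0, 'd': 2, 'y': 7, 'h': 5, 'i': 1}
env['j'] = env['e']+5 = 5 → {'e': 0, 'd': 2, 'y': 7, 'h': 5, 'i': 1, 'j': 5}
del 'j' → {'e': 0, 'd': 2, 'y': 7, 'h': 5, 'i': 1}
env['z'] = env['e']+1 = 1 → {'e': 0, 'd': 2, 'y': 7, 'h': 5, 'i': 1, 'z': 1}
env['d'] = 2+1 = 3 → {'e': 0, 'd': 3, 'y': 7, 'h': 5, 'i': 1, 'z': 1}

{'e': 0, 'd': 3, 'y': 7, 'h': 5, 'i': 1, 'z': 1}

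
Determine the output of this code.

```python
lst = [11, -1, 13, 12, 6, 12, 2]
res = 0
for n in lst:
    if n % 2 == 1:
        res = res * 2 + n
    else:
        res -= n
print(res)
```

n=11: odd, res = 0*2+11 = 11
n=-1: odd, res = 11*2+(-1) = 21
n=13: odd, res = 21*2+13 = 55
n=12: not odd, res = 55-12 = 43
n=6: not odd, res = 43-6 = 37
n=12: not odd, res = 37-12 = 25
n=2: not odd, res = 25-2 = 23

23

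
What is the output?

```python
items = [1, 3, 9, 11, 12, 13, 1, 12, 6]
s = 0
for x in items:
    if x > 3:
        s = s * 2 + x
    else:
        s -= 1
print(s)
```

x=1: not >3, s = 0-1 = -1
x=3: not >3, s = (-1)-1 = -2
x=9: >3, s = (-2)*2+9 = 5
x=11: >3, s = 5*2+11 = 21
x=12: >3, s = 21*2+12 = 54
x=13: >3, s = 54*2+13 = 121
x=1: not >3, s = 121-1 = 120
x=12: >3, s = 120*2+12 = 252
x=6: >3, s = 252*2+6 = 510

510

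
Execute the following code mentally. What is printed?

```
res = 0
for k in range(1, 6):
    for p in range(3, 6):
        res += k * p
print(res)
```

180

k=1,p=3: res = 0+3 = 3
k=1,p=4: res = 3+4 = 7
k=1,p=5: res = 7+5 = 12
k=2,p=3: res = 12+6 = 18
k=2,p=4: res = 18+8 = 26
k=2,p=5: res = 26+10 = 36
k=3,p=3: res = 36+9 = 45
k=3,p=4: res = 45+12 = 57
k=3,p=5: res = 57+15 = 72
k=4,p=3: res = 72+12 = 84
k=4,p=4: res = 84+16 = 100
k=4,p=5: res = 100+20 = 120
k=5,p=3: res = 120+15 = 135
k=5,p=4: res = 135+20 = 155
k=5,p=5: res = 155+25 = 180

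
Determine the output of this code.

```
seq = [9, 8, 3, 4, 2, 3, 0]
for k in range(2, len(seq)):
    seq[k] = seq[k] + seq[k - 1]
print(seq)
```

[9, 8, 11, 15, 17, 20, 20]

k=2: seq[2] = 3+8 = 11 → [9, 8, 11, 4, 2, 3, 0]
k=3: seq[3] = 4+11 = 15 → [9, 8, 11, 15, 2, 3, 0]
k=4: seq[4] = 2+15 = 17 → [9, 8, 11, 15, 17, 3, 0]
k=5: seq[5] = 3+17 = 20 → [9, 8, 11, 15, 17, 20, 0]
k=6: seq[6] = 0+20 = 20 → [9, 8, 11, 15, 17, 20, 20]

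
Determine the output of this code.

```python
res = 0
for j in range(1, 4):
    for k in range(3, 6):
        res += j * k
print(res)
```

j=1,k=3: res = 0+3 = 3
j=1,k=4: res = 3+4 = 7
j=1,k=5: res = 7+5 = 12
j=2,k=3: res = 12+6 = 18
j=2,k=4: res = 18+8 = 26
j=2,k=5: res = 26+10 = 36
j=3,k=3: res = 36+9 = 45
j=3,k=4: res = 45+12 = 57
j=3,k=5: res = 57+15 = 72

72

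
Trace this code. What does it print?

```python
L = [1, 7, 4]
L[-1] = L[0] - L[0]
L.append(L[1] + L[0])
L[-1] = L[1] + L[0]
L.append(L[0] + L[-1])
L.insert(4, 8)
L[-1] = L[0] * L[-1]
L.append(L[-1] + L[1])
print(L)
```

L[-1] = L[0]-L[0] = 1-1 = 0 → [1, 7, 0]
append L[1]+L[0] = 7+1 = 8 → [1, 7, 0, 8]
L[-1] = L[1]+L[0] = 7+1 = 8 → [1, 7, 0, 8]
append L[0]+L[-1] = 1+8 = 9 → [1, 7, 0, 8, 9]
insert 8 at 4 → [1, 7, 0, 8, 8, 9]
L[-1] = L[0]*L[-1] = 1*9 = 9 → [1, 7, 0, 8, 8, 9]
append L[-1]+L[1] = 9+7 = 16 → [1, 7, 0, 8, 8, 9, 16]

[1, 7, 0, 8, 8, 9, 16]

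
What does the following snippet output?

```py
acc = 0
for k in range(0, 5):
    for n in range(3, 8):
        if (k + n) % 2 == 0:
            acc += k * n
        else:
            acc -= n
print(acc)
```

55

k=0,n=3: odd sum, acc = 0-3 = -3
k=0,n=4: even sum, acc = (-3)+0 = -3
k=0,n=5: odd sum, acc = (-3)-5 = -8
k=0,n=6: even sum, acc = (-8)+0 = -8
k=0,n=7: odd sum, acc = (-8)-7 = -15
k=1,n=3: even sum, acc = (-15)+3 = -12
k=1,n=4: odd sum, acc = (-12)-4 = -16
k=1,n=5: even sum, acc = (-16)+5 = -11
k=1,n=6: odd sum, acc = (-11)-6 = -17
k=1,n=7: even sum, acc = (-17)+7 = -10
k=2,n=3: odd sum, acc = (-10)-3 = -13
k=2,n=4: even sum, acc = (-13)+8 = -5
k=2,n=5: odd sum, acc = (-5)-5 = -10
k=2,n=6: even sum, acc = (-10)+12 = 2
k=2,n=7: odd sum, acc = 2-7 = -5
k=3,n=3: even sum, acc = (-5)+9 = 4
k=3,n=4: odd sum, acc = 4-4 = 0
k=3,n=5: even sum, acc = 0+15 = 15
k=3,n=6: odd sum, acc = 15-6 = 9
k=3,n=7: even sum, acc = 9+21 = 30
k=4,n=3: odd sum, acc = 30-3 = 27
k=4,n=4: even sum, acc = 27+16 = 43
k=4,n=5: odd sum, acc = 43-5 = 38
k=4,n=6: even sum, acc = 38+24 = 62
k=4,n=7: odd sum, acc = 62-7 = 55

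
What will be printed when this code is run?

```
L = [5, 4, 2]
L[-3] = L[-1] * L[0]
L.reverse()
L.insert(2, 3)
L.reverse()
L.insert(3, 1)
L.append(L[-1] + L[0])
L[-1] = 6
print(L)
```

[10, 3, 4, 1, 2, 6]

L[-3] = L[-1]*L[0] = 2*5 = 10 → [10, 4, 2]
reverse → [2, 4, 10]
insert 3 at 2 → [2, 4, 3, 10]
reverse → [10, 3, 4, 2]
insert 1 at 3 → [10, 3, 4, 1, 2]
append L[-1]+L[0] = 2+10 = 12 → [10, 3, 4, 1, 2, 12]
L[-1] = 6 → [10, 3, 4, 1, 2, 6]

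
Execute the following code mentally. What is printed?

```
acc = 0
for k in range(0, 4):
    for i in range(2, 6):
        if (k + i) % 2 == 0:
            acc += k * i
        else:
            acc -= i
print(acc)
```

16

k=0,i=2: even sum, acc = 0+0 = 0
k=0,i=3: odd sum, acc = 0-3 = -3
k=0,i=4: even sum, acc = (-3)+0 = -3
k=0,i=5: odd sum, acc = (-3)-5 = -8
k=1,i=2: odd sum, acc = (-8)-2 = -10
k=1,i=3: even sum, acc = (-10)+3 = -7
k=1,i=4: odd sum, acc = (-7)-4 = -11
k=1,i=5: even sum, acc = (-11)+5 = -6
k=2,i=2: even sum, acc = (-6)+4 = -2
k=2,i=3: odd sum, acc = (-2)-3 = -5
k=2,i=4: even sum, acc = (-5)+8 = 3
k=2,i=5: odd sum, acc = 3-5 = -2
k=3,i=2: odd sum, acc = (-2)-2 = -4
k=3,i=3: even sum, acc = (-4)+9 = 5
k=3,i=4: odd sum, acc = 5-4 = 1
k=3,i=5: even sum, acc = 1+15 = 16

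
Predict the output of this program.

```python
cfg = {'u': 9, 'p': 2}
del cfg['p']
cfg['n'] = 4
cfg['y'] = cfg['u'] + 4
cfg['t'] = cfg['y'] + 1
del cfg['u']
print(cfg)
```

{'n': 4, 'y': 13, 't': 14}

del 'p' → {'u': 9}
cfg['n'] = 4 → {'u': 9, 'n': 4}
cfg['y'] = cfg['u']+4 = 13 → {'u': 9, 'n': 4, 'y': 13}
cfg['t'] = cfg['y']+1 = 14 → {'u': 9, 'n': 4, 'y': 13, 't': 14}
del 'u' → {'n': 4, 'y': 13, 't': 14}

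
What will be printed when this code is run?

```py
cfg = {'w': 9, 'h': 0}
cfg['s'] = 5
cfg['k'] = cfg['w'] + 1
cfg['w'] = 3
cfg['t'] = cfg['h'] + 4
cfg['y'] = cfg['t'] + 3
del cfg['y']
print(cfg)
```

cfg['s'] = 5 → {'w': 9, 'h': 0, 's': 5}
cfg['k'] = cfg['w']+1 = 10 → {'w': 9, 'h': 0, 's': 5, 'k': 10}
cfg['w'] = 3 → {'w': 3, 'h': 0, 's': 5, 'k': 10}
cfg['t'] = cfg['h']+4 = 4 → {'w': 3, 'h': 0, 's': 5, 'k': 10, 't': 4}
cfg['y'] = cfg['t']+3 = 7 → {'w': 3, 'h': 0, 's': 5, 'k': 10, 't': 4, 'y': 7}
del 'y' → {'w': 3, 'h': 0, 's': 5, 'k': 10, 't': 4}

{'w': 3, 'h': 0, 's': 5, 'k': 10, 't': 4}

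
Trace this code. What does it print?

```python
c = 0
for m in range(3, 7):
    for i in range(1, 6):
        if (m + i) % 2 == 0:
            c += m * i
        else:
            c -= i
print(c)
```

m=3,i=1: even sum, c = 0+3 = 3
m=3,i=2: odd sum, c = 3-2 = 1
m=3,i=3: even sum, c = 1+9 = 10
m=3,i=4: odd sum, c = 10-4 = 6
m=3,i=5: even sum, c = 6+15 = 21
m=4,i=1: odd sum, c = 21-1 = 20
m=4,i=2: even sum, c = 20+8 = 28
m=4,i=3: odd sum, c = 28-3 = 25
m=4,i=4: even sum, c = 25+16 = 41
m=4,i=5: odd sum, c = 41-5 = 36
m=5,i=1: even sum, c = 36+5 = 41
m=5,i=2: odd sum, c = 41-2 = 39
m=5,i=3: even sum, c = 39+15 = 54
m=5,i=4: odd sum, c = 54-4 = 50
m=5,i=5: even sum, c = 50+25 = 75
m=6,i=1: odd sum, c = 75-1 = 74
m=6,i=2: even sum, c = 74+12 = 86
m=6,i=3: odd sum, c = 86-3 = 83
m=6,i=4: even sum, c = 83+24 = 107
m=6,i=5: odd sum, c = 107-5 = 102

102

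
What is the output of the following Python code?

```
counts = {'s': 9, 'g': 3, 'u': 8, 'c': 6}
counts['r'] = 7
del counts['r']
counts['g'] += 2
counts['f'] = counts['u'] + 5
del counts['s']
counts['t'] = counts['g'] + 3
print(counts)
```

{'g': 5, 'u': 8, 'c': 6, 'f': 13, 't': 8}

counts['r'] = 7 → {'s': 9, 'g': 3, 'u': 8, 'c': 6, 'r': 7}
del 'r' → {'s': 9, 'g': 3, 'u': 8, 'c': 6}
counts['g'] = 3+2 = 5 → {'s': 9, 'g': 5, 'u': 8, 'c': 6}
counts['f'] = counts['u']+5 = 13 → {'s': 9, 'g': 5, 'u': 8, 'c': 6, 'f': 13}
del 's' → {'g': 5, 'u': 8, 'c': 6, 'f': 13}
counts['t'] = counts['g']+3 = 8 → {'g': 5, 'u': 8, 'c': 6, 'f': 13, 't': 8}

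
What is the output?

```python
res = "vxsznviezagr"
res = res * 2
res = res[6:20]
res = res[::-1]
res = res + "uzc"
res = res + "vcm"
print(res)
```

eivnzsxvrgazeiuzcvcm

repeat ×2 → 'vxsznviezagrvxsznviezagr'
slice [6:20] → 'iezagrvxsznvie'
reverse → 'eivnzsxvrgazei'
+ 'uzc' → 'eivnzsxvrgazeiuzc'
+ 'vcm' → 'eivnzsxvrgazeiuzcvcm'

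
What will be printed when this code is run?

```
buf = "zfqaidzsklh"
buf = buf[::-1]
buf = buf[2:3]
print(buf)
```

k

reverse → 'hlkszdiaqfz'
slice [2:3] → 'k'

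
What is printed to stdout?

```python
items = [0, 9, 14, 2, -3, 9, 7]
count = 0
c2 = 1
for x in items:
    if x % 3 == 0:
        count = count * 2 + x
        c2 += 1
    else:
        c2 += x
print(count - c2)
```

x=0: %3==0, count = 0*2+0 = 0; c2=2
x=9: %3==0, count = 0*2+9 = 9; c2=3
x=14: not %3==0; c2=17
x=2: not %3==0; c2=19
x=-3: %3==0, count = 9*2+(-3) = 15; c2=20
x=9: %3==0, count = 15*2+9 = 39; c2=21
x=7: not %3==0; c2=28
count-c2 = 39-28 = 11

11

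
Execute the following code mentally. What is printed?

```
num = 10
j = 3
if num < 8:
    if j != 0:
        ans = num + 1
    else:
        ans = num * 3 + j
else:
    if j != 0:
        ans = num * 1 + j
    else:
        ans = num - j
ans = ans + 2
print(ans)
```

num=10, j=3
num < 8 is False; j != 0 is True
→ ans = num * 1 + j = 13
ans = 13+2 = 15

15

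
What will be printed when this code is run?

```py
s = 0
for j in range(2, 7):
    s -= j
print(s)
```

j=2: s = 0-2 = -2
j=3: s = (-2)-3 = -5
j=4: s = (-5)-4 = -9
j=5: s = (-9)-5 = -14
j=6: s = (-14)-6 = -20

-20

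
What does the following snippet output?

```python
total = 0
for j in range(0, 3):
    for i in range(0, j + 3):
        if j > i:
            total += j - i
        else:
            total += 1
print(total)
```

j=0,i=0: not 0>0, total = 0+1 = 1
j=0,i=1: not 0>1, total = 1+1 = 2
j=0,i=2: not 0>2, total = 2+1 = 3
j=1,i=0: 1>0, total = 3+1 = 4
j=1,i=1: not 1>1, total = 4+1 = 5
j=1,i=2: not 1>2, total = 5+1 = 6
j=1,i=3: not 1>3, total = 6+1 = 7
j=2,i=0: 2>0, total = 7+2 = 9
j=2,i=1: 2>1, total = 9+1 = 10
j=2,i=2: not 2>2, total = 10+1 = 11
j=2,i=3: not 2>3, total = 11+1 = 12
j=2,i=4: not 2>4, total = 12+1 = 13

13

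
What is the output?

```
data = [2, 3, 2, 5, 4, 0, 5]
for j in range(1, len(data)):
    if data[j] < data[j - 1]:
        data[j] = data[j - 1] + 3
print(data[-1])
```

j=1: 3>=2, unchanged → [2, 3, 2, 5, 4, 0, 5]
j=2: 2<3, data[2] = 3+3 = 6 → [2, 3, 6, 5, 4, 0, 5]
j=3: 5<6, data[3] = 6+3 = 9 → [2, 3, 6, 9, 4, 0, 5]
j=4: 4<9, data[4] = 9+3 = 12 → [2, 3, 6, 9, 12, 0, 5]
j=5: 0<12, data[5] = 12+3 = 15 → [2, 3, 6, 9, 12, 15, 5]
j=6: 5<15, data[6] = 15+3 = 18 → [2, 3, 6, 9, 12, 15, 18]

18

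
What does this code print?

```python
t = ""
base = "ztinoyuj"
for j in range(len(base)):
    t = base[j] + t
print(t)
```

j=0: prepend 'z' → 'z'
j=1: prepend 't' → 'tz'
j=2: prepend 'i' → 'itz'
j=3: prepend 'n' → 'nitz'
j=4: prepend 'o' → 'onitz'
j=5: prepend 'y' → 'yonitz'
j=6: prepend 'u' → 'uyonitz'
j=7: prepend 'j' → 'juyonitz'

juyonitz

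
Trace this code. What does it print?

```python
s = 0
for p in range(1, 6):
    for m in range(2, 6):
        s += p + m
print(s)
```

p=1,m=2: s = 0+3 = 3
p=1,m=3: s = 3+4 = 7
p=1,m=4: s = 7+5 = 12
p=1,m=5: s = 12+6 = 18
p=2,m=2: s = 18+4 = 22
p=2,m=3: s = 22+5 = 27
p=2,m=4: s = 27+6 = 33
p=2,m=5: s = 33+7 = 40
p=3,m=2: s = 40+5 = 45
p=3,m=3: s = 45+6 = 51
p=3,m=4: s = 51+7 = 58
p=3,m=5: s = 58+8 = 66
p=4,m=2: s = 66+6 = 72
p=4,m=3: s = 72+7 = 79
p=4,m=4: s = 79+8 = 87
p=4,m=5: s = 87+9 = 96
p=5,m=2: s = 96+7 = 103
p=5,m=3: s = 103+8 = 111
p=5,m=4: s = 111+9 = 120
p=5,m=5: s = 120+10 = 130

130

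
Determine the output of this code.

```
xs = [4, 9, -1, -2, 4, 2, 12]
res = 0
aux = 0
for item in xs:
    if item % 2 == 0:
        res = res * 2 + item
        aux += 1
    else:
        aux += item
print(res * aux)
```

item=4: even, res = 0*2+4 = 4; aux=1
item=9: not even; aux=10
item=-1: not even; aux=9
item=-2: even, res = 4*2+(-2) = 6; aux=10
item=4: even, res = 6*2+4 = 16; aux=11
item=2: even, res = 16*2+2 = 34; aux=12
item=12: even, res = 34*2+12 = 80; aux=13
res*aux = 80*13 = 1040

1040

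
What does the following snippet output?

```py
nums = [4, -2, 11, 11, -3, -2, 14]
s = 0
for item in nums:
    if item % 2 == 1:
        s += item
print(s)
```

item=4: not odd
item=-2: not odd
item=11: odd, s = 0+11 = 11
item=11: odd, s = 11+11 = 22
item=-3: odd, s = 22+(-3) = 19
item=-2: not odd
item=14: not odd

19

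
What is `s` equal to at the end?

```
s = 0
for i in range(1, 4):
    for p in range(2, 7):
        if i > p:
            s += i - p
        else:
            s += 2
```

29

i=1,p=2: not 1>2, s = 0+2 = 2
i=1,p=3: not 1>3, s = 2+2 = 4
i=1,p=4: not 1>4, s = 4+2 = 6
i=1,p=5: not 1>5, s = 6+2 = 8
i=1,p=6: not 1>6, s = 8+2 = 10
i=2,p=2: not 2>2, s = 10+2 = 12
i=2,p=3: not 2>3, s = 12+2 = 14
i=2,p=4: not 2>4, s = 14+2 = 16
i=2,p=5: not 2>5, s = 16+2 = 18
i=2,p=6: not 2>6, s = 18+2 = 20
i=3,p=2: 3>2, s = 20+1 = 21
i=3,p=3: not 3>3, s = 21+2 = 23
i=3,p=4: not 3>4, s = 23+2 = 25
i=3,p=5: not 3>5, s = 25+2 = 27
i=3,p=6: not 3>6, s = 27+2 = 29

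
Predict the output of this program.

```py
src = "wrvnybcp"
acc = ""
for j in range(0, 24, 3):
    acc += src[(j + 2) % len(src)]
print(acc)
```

vbwncryp

j=0: add src[2]='v' → 'v'
j=3: add src[5]='b' → 'vb'
j=6: add src[0]='w' → 'vbw'
j=9: add src[3]='n' → 'vbwn'
j=12: add src[6]='c' → 'vbwnc'
j=15: add src[1]='r' → 'vbwncr'
j=18: add src[4]='y' → 'vbwncry'
j=21: add src[7]='p' → 'vbwncryp'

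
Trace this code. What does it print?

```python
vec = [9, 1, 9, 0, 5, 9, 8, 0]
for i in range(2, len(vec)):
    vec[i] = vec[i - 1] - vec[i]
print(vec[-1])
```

-30

i=2: vec[2] = 1-9 = -8 → [9, 1, -8, 0, 5, 9, 8, 0]
i=3: vec[3] = (-8)-0 = -8 → [9, 1, -8, -8, 5, 9, 8, 0]
i=4: vec[4] = (-8)-5 = -13 → [9, 1, -8, -8, -13, 9, 8, 0]
i=5: vec[5] = (-13)-9 = -22 → [9, 1, -8, -8, -13, -22, 8, 0]
i=6: vec[6] = (-22)-8 = -30 → [9, 1, -8, -8, -13, -22, -30, 0]
i=7: vec[7] = (-30)-0 = -30 → [9, 1, -8, -8, -13, -22, -30, -30]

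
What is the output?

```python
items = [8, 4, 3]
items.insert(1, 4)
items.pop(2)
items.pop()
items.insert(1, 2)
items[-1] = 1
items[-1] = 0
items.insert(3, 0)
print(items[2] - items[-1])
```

insert 4 at 1 → [8, 4, 4, 3]
pop(2) removes 4 → [8, 4, 3]
pop() removes 3 → [8, 4]
insert 2 at 1 → [8, 2, 4]
items[-1] = 1 → [8, 2, 1]
items[-1] = 0 → [8, 2, 0]
insert 0 at 3 → [8, 2, 0, 0]
items[2]-items[-1] = 0-0 = 0

0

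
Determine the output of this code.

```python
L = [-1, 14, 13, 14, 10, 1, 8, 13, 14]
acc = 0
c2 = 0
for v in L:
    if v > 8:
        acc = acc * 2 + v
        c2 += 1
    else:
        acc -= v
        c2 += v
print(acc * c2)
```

v=-1: not >8, acc = 0-(-1) = 1; c2=-1
v=14: >8, acc = 1*2+14 = 16; c2=0
v=13: >8, acc = 16*2+13 = 45; c2=1
v=14: >8, acc = 45*2+14 = 104; c2=2
v=10: >8, acc = 104*2+10 = 218; c2=3
v=1: not >8, acc = 218-1 = 217; c2=4
v=8: not >8, acc = 217-8 = 209; c2=12
v=13: >8, acc = 209*2+13 = 431; c2=13
v=14: >8, acc = 431*2+14 = 876; c2=14
acc*c2 = 876*14 = 12264

12264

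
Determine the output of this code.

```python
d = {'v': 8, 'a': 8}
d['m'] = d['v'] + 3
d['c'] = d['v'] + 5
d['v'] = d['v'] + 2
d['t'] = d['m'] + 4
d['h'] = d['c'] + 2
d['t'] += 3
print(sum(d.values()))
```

75

d['m'] = d['v']+3 = 11 → {'v': 8, 'a': 8, 'm': 11}
d['c'] = d['v']+5 = 13 → {'v': 8, 'a': 8, 'm': 11, 'c': 13}
d['v'] = d['v']+2 = 10 → {'v': 10, 'a': 8, 'm': 11, 'c': 13}
d['t'] = d['m']+4 = 15 → {'v': 10, 'a': 8, 'm': 11, 'c': 13, 't': 15}
d['h'] = d['c']+2 = 15 → {'v': 10, 'a': 8, 'm': 11, 'c': 13, 't': 15, 'h': 15}
d['t'] = 15+3 = 18 → {'v': 10, 'a': 8, 'm': 11, 'c': 13, 't': 18, 'h': 15}
sum of values = 75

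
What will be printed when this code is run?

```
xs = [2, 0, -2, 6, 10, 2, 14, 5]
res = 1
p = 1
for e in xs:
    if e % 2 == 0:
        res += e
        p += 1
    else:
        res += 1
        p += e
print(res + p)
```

e=2: even, res = 1+2 = 3; p=2
e=0: even, res = 3+0 = 3; p=3
e=-2: even, res = 3+(-2) = 1; p=4
e=6: even, res = 1+6 = 7; p=5
e=10: even, res = 7+10 = 17; p=6
e=2: even, res = 17+2 = 19; p=7
e=14: even, res = 19+14 = 33; p=8
e=5: not even, res = 33+1 = 34; p=13
res+p = 34+13 = 47

47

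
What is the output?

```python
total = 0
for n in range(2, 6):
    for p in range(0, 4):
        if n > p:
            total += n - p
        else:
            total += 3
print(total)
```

n=2,p=0: 2>0, total = 0+2 = 2
n=2,p=1: 2>1, total = 2+1 = 3
n=2,p=2: not 2>2, total = 3+3 = 6
n=2,p=3: not 2>3, total = 6+3 = 9
n=3,p=0: 3>0, total = 9+3 = 12
n=3,p=1: 3>1, total = 12+2 = 14
n=3,p=2: 3>2, total = 14+1 = 15
n=3,p=3: not 3>3, total = 15+3 = 18
n=4,p=0: 4>0, total = 18+4 = 22
n=4,p=1: 4>1, total = 22+3 = 25
n=4,p=2: 4>2, total = 25+2 = 27
n=4,p=3: 4>3, total = 27+1 = 28
n=5,p=0: 5>0, total = 28+5 = 33
n=5,p=1: 5>1, total = 33+4 = 37
n=5,p=2: 5>2, total = 37+3 = 40
n=5,p=3: 5>3, total = 40+2 = 42

42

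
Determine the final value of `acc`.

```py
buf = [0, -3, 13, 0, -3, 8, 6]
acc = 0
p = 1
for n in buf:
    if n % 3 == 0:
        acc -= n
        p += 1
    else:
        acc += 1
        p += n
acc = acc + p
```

n=0: %3==0, acc = 0-0 = 0; p=2
n=-3: %3==0, acc = 0-(-3) = 3; p=3
n=13: not %3==0, acc = 3+1 = 4; p=16
n=0: %3==0, acc = 4-0 = 4; p=17
n=-3: %3==0, acc = 4-(-3) = 7; p=18
n=8: not %3==0, acc = 7+1 = 8; p=26
n=6: %3==0, acc = 8-6 = 2; p=27
acc+p = 2+27 = 29

29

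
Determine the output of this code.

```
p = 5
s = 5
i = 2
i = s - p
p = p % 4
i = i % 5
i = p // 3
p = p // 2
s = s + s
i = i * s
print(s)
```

i = 5-5 = 0
p = 5%4 = 1
i = 0%5 = 0
i = 1//3 = 0
p = 1//2 = 0
s = 5+5 = 10
i = 0*10 = 0

10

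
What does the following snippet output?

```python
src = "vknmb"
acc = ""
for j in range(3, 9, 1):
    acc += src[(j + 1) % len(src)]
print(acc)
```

j=3: add src[4]='b' → 'b'
j=4: add src[0]='v' → 'bv'
j=5: add src[1]='k' → 'bvk'
j=6: add src[2]='n' → 'bvkn'
j=7: add src[3]='m' → 'bvknm'
j=8: add src[4]='b' → 'bvknmb'

bvknmb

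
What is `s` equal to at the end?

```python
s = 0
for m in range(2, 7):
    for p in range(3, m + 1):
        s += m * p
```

205

m=3,p=3: s = 0+9 = 9
m=4,p=3: s = 9+12 = 21
m=4,p=4: s = 21+16 = 37
m=5,p=3: s = 37+15 = 52
m=5,p=4: s = 52+20 = 72
m=5,p=5: s = 72+25 = 97
m=6,p=3: s = 97+18 = 115
m=6,p=4: s = 115+24 = 139
m=6,p=5: s = 139+30 = 169
m=6,p=6: s = 169+36 = 205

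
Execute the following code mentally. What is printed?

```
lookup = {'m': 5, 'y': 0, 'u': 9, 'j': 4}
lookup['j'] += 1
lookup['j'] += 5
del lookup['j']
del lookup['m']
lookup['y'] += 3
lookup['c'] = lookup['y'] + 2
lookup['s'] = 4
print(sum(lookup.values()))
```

21

lookup['j'] = 4+1 = 5 → {'m': 5, 'y': 0, 'u': 9, 'j': 5}
lookup['j'] = 5+5 = 10 → {'m': 5, 'y': 0, 'u': 9, 'j': 10}
del 'j' → {'m': 5, 'y': 0, 'u': 9}
del 'm' → {'y': 0, 'u': 9}
lookup['y'] = 0+3 = 3 → {'y': 3, 'u': 9}
lookup['c'] = lookup['y']+2 = 5 → {'y': 3, 'u': 9, 'c': 5}
lookup['s'] = 4 → {'y': 3, 'u': 9, 'c': 5, 's': 4}
sum of values = 21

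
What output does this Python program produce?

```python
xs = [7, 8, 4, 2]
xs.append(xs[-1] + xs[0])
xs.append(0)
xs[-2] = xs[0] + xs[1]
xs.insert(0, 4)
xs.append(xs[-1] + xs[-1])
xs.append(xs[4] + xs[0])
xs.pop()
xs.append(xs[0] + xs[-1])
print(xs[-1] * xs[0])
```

16

append xs[-1]+xs[0] = 2+7 = 9 → [7, 8, 4, 2, 9]
append 0 → [7, 8, 4, 2, 9, 0]
xs[-2] = xs[0]+xs[1] = 7+8 = 15 → [7, 8, 4, 2, 15, 0]
insert 4 at 0 → [4, 7, 8, 4, 2, 15, 0]
append xs[-1]+xs[-1] = 0+0 = 0 → [4, 7, 8, 4, 2, 15, 0, 0]
append xs[4]+xs[0] = 2+4 = 6 → [4, 7, 8, 4, 2, 15, 0, 0, 6]
pop() removes 6 → [4, 7, 8, 4, 2, 15, 0, 0]
append xs[0]+xs[-1] = 4+0 = 4 → [4, 7, 8, 4, 2, 15, 0, 0, 4]
xs[-1]*xs[0] = 4*4 = 16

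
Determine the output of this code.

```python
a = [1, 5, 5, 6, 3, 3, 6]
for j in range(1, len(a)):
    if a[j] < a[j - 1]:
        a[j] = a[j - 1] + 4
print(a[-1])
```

j=1: 5>=1, unchanged → [1, 5, 5, 6, 3, 3, 6]
j=2: 5>=5, unchanged → [1, 5, 5, 6, 3, 3, 6]
j=3: 6>=5, unchanged → [1, 5, 5, 6, 3, 3, 6]
j=4: 3<6, a[4] = 6+4 = 10 → [1, 5, 5, 6, 10, 3, 6]
j=5: 3<10, a[5] = 10+4 = 14 → [1, 5, 5, 6, 10, 14, 6]
j=6: 6<14, a[6] = 14+4 = 18 → [1, 5, 5, 6, 10, 14, 18]

18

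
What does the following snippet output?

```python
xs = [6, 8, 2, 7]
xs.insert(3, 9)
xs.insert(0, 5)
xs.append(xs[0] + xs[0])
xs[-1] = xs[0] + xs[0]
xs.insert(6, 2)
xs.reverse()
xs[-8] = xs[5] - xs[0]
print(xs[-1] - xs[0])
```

7

insert 9 at 3 → [6, 8, 2, 9, 7]
insert 5 at 0 → [5, 6, 8, 2, 9, 7]
append xs[0]+xs[0] = 5+5 = 10 → [5, 6, 8, 2, 9, 7, 10]
xs[-1] = xs[0]+xs[0] = 5+5 = 10 → [5, 6, 8, 2, 9, 7, 10]
insert 2 at 6 → [5, 6, 8, 2, 9, 7, 2, 10]
reverse → [10, 2, 7, 9, 2, 8, 6, 5]
xs[-8] = xs[5]-xs[0] = 8-10 = -2 → [-2, 2, 7, 9, 2, 8, 6, 5]
xs[-1]-xs[0] = 5-(-2) = 7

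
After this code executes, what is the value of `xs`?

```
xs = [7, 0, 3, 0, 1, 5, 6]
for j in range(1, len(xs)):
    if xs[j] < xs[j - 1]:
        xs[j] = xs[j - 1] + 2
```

[7, 9, 11, 13, 15, 17, 19]

j=1: 0<7, xs[1] = 7+2 = 9 → [7, 9, 3, 0, 1, 5, 6]
j=2: 3<9, xs[2] = 9+2 = 11 → [7, 9, 11, 0, 1, 5, 6]
j=3: 0<11, xs[3] = 11+2 = 13 → [7, 9, 11, 13, 1, 5, 6]
j=4: 1<13, xs[4] = 13+2 = 15 → [7, 9, 11, 13, 15, 5, 6]
j=5: 5<15, xs[5] = 15+2 = 17 → [7, 9, 11, 13, 15, 17, 6]
j=6: 6<17, xs[6] = 17+2 = 19 → [7, 9, 11, 13, 15, 17, 19]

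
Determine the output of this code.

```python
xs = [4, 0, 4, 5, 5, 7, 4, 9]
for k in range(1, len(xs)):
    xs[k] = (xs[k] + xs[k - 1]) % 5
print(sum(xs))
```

k=1: xs[1] = (0+4)%5 = 4 → [4, 4, 4, 5, 5, 7, 4, 9]
k=2: xs[2] = (4+4)%5 = 3 → [4, 4, 3, 5, 5, 7, 4, 9]
k=3: xs[3] = (5+3)%5 = 3 → [4, 4, 3, 3, 5, 7, 4, 9]
k=4: xs[4] = (5+3)%5 = 3 → [4, 4, 3, 3, 3, 7, 4, 9]
k=5: xs[5] = (7+3)%5 = 0 → [4, 4, 3, 3, 3, 0, 4, 9]
k=6: xs[6] = (4+0)%5 = 4 → [4, 4, 3, 3, 3, 0, 4, 9]
k=7: xs[7] = (9+4)%5 = 3 → [4, 4, 3, 3, 3, 0, 4, 3]
sum = 24

24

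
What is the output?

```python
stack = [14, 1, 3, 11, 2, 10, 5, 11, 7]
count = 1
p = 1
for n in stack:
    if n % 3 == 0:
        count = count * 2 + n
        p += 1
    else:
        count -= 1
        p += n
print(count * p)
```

n=14: not %3==0, count = 1-1 = 0; p=15
n=1: not %3==0, count = 0-1 = -1; p=16
n=3: %3==0, count = (-1)*2+3 = 1; p=17
n=11: not %3==0, count = 1-1 = 0; p=28
n=2: not %3==0, count = 0-1 = -1; p=30
n=10: not %3==0, count = (-1)-1 = -2; p=40
n=5: not %3==0, count = (-2)-1 = -3; p=45
n=11: not %3==0, count = (-3)-1 = -4; p=56
n=7: not %3==0, count = (-4)-1 = -5; p=63
count*p = (-5)*63 = -315

-315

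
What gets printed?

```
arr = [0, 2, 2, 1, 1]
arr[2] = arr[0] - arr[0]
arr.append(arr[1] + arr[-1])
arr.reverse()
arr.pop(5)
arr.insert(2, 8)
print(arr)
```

[3, 1, 8, 1, 0, 2]

arr[2] = arr[0]-arr[0] = 0-0 = 0 → [0, 2, 0, 1, 1]
append arr[1]+arr[-1] = 2+1 = 3 → [0, 2, 0, 1, 1, 3]
reverse → [3, 1, 1, 0, 2, 0]
pop(5) removes 0 → [3, 1, 1, 0, 2]
insert 8 at 2 → [3, 1, 8, 1, 0, 2]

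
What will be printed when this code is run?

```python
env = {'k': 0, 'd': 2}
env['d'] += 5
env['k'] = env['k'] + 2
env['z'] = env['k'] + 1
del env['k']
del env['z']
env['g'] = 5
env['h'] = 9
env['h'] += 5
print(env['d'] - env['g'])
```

2

env['d'] = 2+5 = 7 → {'k': 0, 'd': 7}
env['k'] = env['k']+2 = 2 → {'k': 2, 'd': 7}
env['z'] = env['k']+1 = 3 → {'k': 2, 'd': 7, 'z': 3}
del 'k' → {'d': 7, 'z': 3}
del 'z' → {'d': 7}
env['g'] = 5 → {'d': 7, 'g': 5}
env['h'] = 9 → {'d': 7, 'g': 5, 'h': 9}
env['h'] = 9+5 = 14 → {'d': 7, 'g': 5, 'h': 14}
env['d']-env['g'] = 7-5 = 2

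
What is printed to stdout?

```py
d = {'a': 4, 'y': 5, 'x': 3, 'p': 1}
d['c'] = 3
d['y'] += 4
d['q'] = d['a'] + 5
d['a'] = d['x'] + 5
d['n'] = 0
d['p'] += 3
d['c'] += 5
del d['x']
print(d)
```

{'a': 8, 'y': 9, 'p': 4, 'c': 8, 'q': 9, 'n': 0}

d['c'] = 3 → {'a': 4, 'y': 5, 'x': 3, 'p': 1, 'c': 3}
d['y'] = 5+4 = 9 → {'a': 4, 'y': 9, 'x': 3, 'p': 1, 'c': 3}
d['q'] = d['a']+5 = 9 → {'a': 4, 'y': 9, 'x': 3, 'p': 1, 'c': 3, 'q': 9}
d['a'] = d['x']+5 = 8 → {'a': 8, 'y': 9, 'x': 3, 'p': 1, 'c': 3, 'q': 9}
d['n'] = 0 → {'a': 8, 'y': 9, 'x': 3, 'p': 1, 'c': 3, 'q': 9, 'n': 0}
d['p'] = 1+3 = 4 → {'a': 8, 'y': 9, 'x': 3, 'p': 4, 'c': 3, 'q': 9, 'n': 0}
d['c'] = 3+5 = 8 → {'a': 8, 'y': 9, 'x': 3, 'p': 4, 'c': 8, 'q': 9, 'n': 0}
del 'x' → {'a': 8, 'y': 9, 'p': 4, 'c': 8, 'q': 9, 'n': 0}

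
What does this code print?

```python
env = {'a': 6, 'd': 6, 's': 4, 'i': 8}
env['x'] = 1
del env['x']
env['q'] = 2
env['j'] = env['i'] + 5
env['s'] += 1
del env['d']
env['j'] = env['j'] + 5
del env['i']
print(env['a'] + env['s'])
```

env['x'] = 1 → {'a': 6, 'd': 6, 's': 4, 'i': 8, 'x': 1}
del 'x' → {'a': 6, 'd': 6, 's': 4, 'i': 8}
env['q'] = 2 → {'a': 6, 'd': 6, 's': 4, 'i': 8, 'q': 2}
env['j'] = env['i']+5 = 13 → {'a': 6, 'd': 6, 's': 4, 'i': 8, 'q': 2, 'j': 13}
env['s'] = 4+1 = 5 → {'a': 6, 'd': 6, 's': 5, 'i': 8, 'q': 2, 'j': 13}
del 'd' → {'a': 6, 's': 5, 'i': 8, 'q': 2, 'j': 13}
env['j'] = env['j']+5 = 18 → {'a': 6, 's': 5, 'i': 8, 'q': 2, 'j': 18}
del 'i' → {'a': 6, 's': 5, 'q': 2, 'j': 18}
env['a']+env['s'] = 6+5 = 11

11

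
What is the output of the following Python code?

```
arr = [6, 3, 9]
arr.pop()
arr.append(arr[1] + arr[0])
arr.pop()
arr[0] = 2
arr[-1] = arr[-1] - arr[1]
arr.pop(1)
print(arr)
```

[2]

pop() removes 9 → [6, 3]
append arr[1]+arr[0] = 3+6 = 9 → [6, 3, 9]
pop() removes 9 → [6, 3]
arr[0] = 2 → [2, 3]
arr[-1] = arr[-1]-arr[1] = 3-3 = 0 → [2, 0]
pop(1) removes 0 → [2]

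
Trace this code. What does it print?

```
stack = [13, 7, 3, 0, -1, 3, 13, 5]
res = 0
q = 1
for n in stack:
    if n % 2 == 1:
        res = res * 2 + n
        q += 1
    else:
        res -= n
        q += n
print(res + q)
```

1147

n=13: odd, res = 0*2+13 = 13; q=2
n=7: odd, res = 13*2+7 = 33; q=3
n=3: odd, res = 33*2+3 = 69; q=4
n=0: not odd, res = 69-0 = 69; q=4
n=-1: odd, res = 69*2+(-1) = 137; q=5
n=3: odd, res = 137*2+3 = 277; q=6
n=13: odd, res = 277*2+13 = 567; q=7
n=5: odd, res = 567*2+5 = 1139; q=8
res+q = 1139+8 = 1147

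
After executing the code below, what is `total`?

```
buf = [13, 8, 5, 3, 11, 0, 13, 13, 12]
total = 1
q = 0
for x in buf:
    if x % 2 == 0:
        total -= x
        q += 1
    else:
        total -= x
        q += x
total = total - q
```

-138

x=13: not even, total = 1-13 = -12; q=13
x=8: even, total = (-12)-8 = -20; q=14
x=5: not even, total = (-20)-5 = -25; q=19
x=3: not even, total = (-25)-3 = -28; q=22
x=11: not even, total = (-28)-11 = -39; q=33
x=0: even, total = (-39)-0 = -39; q=34
x=13: not even, total = (-39)-13 = -52; q=47
x=13: not even, total = (-52)-13 = -65; q=60
x=12: even, total = (-65)-12 = -77; q=61
total-q = (-77)-61 = -138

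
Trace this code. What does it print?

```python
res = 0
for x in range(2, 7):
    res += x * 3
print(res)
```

x=2: res = 0+2*3 = 6
x=3: res = 6+3*3 = 15
x=4: res = 15+4*3 = 27
x=5: res = 27+5*3 = 42
x=6: res = 42+6*3 = 60

60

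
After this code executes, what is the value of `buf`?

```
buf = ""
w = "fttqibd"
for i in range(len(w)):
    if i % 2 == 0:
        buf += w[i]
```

'ftid'

i=0: add 'f' → 'f'
i=1: skip
i=2: add 't' → 'ft'
i=3: skip
i=4: add 'i' → 'fti'
i=5: skip
i=6: add 'd' → 'ftid'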